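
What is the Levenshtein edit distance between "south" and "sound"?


Word 1: "south" (length 5)
Word 2: "sound" (length 5)
One optimal edit sequence (insert/delete/substitute each cost 1):
  1. keep 's'
  2. keep 'o'
  3. keep 'u'
  4. substitute 't' -> 'n'  (+1)
  5. substitute 'h' -> 'd'  (+1)
Total edit operations: 2
Edit distance = 2


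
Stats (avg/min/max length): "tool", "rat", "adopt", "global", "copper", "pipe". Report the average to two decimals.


Lengths: "tool"=4, "rat"=3, "adopt"=5, "global"=6, "copper"=6, "pipe"=4
Sum = 28, Count = 6
Average = 28/6 = 4.67
= avg=4.67, min=3, max=6


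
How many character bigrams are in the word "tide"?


Word: "tide" (length 4)
Number of 2-grams = length - 2 + 1 = 4 - 2 + 1
= 3


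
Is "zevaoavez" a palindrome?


Word: "zevaoavez"
Reversed: "zevaoavez"
Forward == Backward? zevaoavez == zevaoavez
Palindrome = Yes


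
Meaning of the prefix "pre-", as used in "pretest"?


Prefix: pre-
Example: pretest = pre- + test
Meaning = before


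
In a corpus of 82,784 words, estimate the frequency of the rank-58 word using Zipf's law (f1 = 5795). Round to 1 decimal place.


Zipf's law: f(r) = f(1) / r
f(1) = 5795
f(58) = 5795 / 58
= 99.9 occurrences


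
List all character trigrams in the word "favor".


Word: "favor" (length 5)
Number of trigrams = 5 - 3 + 1 = 3
  Position 0: "fav"
  Position 1: "avo"
  Position 2: "vor"
Trigrams = "fav", "avo", "vor"


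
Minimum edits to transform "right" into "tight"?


Word 1: "right" (length 5)
Word 2: "tight" (length 5)
One optimal edit sequence (insert/delete/substitute each cost 1):
  1. substitute 'r' -> 't'  (+1)
  2. keep 'i'
  3. keep 'g'
  4. keep 'h'
  5. keep 't'
Total edit operations: 1
Edit distance = 1


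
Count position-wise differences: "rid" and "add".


Comparing character by character (same length = 3):
  Pos 0: 'r' vs 'a' !=
  Pos 1: 'i' vs 'd' !=
  Pos 2: 'd' vs 'd' =
Hamming distance = 2


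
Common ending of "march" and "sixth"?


Word 1: "march"
Word 2: "sixth"
Comparing from end:
  Pos -1: 'h' == 'h'
  Pos -2: 'c' != 't' (stop)
LCS = "h" (length 1)


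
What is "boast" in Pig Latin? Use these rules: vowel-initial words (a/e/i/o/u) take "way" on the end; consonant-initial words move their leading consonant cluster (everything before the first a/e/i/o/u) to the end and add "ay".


Word: "boast"
Starts with consonant(s) → move to end, add 'ay'
Consonant cluster: "b"
Pig Latin = "oastbay"


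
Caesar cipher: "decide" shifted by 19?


Word: "decide"
Shift: 19
Each letter → (letter + shift) mod 26:
  'd' (3) + 19 = 22 → 'w'
  'e' (4) + 19 = 23 → 'x'
  'c' (2) + 19 = 21 → 'v'
  'i' (8) + 19 = 1 → 'b'
  'd' (3) + 19 = 22 → 'w'
  'e' (4) + 19 = 23 → 'x'
Result = "wxvbwx"


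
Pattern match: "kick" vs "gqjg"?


Pattern of "kick": [0, 1, 2, 0]
Pattern of "gqjg": [0, 1, 2, 0]
Patterns match
Same pattern = Yes


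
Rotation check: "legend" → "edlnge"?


Word: "legend", Candidate: "edlnge"
Method: check if candidate is substring of word+word
"legendlegend" contains "edlnge"? No
Is rotation = No


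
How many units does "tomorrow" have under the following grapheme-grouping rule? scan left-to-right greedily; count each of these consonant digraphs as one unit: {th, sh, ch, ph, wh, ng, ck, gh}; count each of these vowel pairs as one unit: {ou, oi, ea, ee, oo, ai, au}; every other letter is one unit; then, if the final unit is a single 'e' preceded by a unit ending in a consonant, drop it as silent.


Word: "tomorrow" (8 letters)
Left-to-right scan:
  [1] 't' (letter)
  [2] 'o' (letter)
  [3] 'm' (letter)
  [4] 'o' (letter)
  [5] 'r' (letter)
  [6] 'r' (letter)
  [7] 'o' (letter)
  [8] 'w' (letter)
Units from scan: 8
Sound units = 8 units


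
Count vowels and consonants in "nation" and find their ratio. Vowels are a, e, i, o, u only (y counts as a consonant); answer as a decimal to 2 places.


Word: "nation"
Vowels (a,e,i,o,u): 3
Consonants: 3
Ratio = 3/3
= 1.00


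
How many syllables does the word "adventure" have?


Word: "adventure"
Syllable breakdown: ad-ven-ture
Counting: 3 parts
= 3 syllables


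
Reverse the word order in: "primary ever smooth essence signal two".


Original: "primary ever smooth essence signal two"
Words (1..n): primary | ever | smooth | essence | signal | two
Reversed (n..1): two | signal | essence | smooth | ever | primary
Result = "two signal essence smooth ever primary"


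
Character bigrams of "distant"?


Word: "distant" (length 7)
Number of bigrams = 7 - 2 + 1 = 6
  Position 0: "di"
  Position 1: "is"
  Position 2: "st"
  Position 3: "ta"
  Position 4: "an"
  Position 5: "nt"
Bigrams = "di", "is", "st", "ta", "an", "nt"


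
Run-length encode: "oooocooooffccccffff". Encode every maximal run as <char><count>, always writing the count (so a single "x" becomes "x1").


String: "oooocooooffccccffff"
Scanning for consecutive runs:
  'o' x 4
  'c' x 1
  'o' x 4
  'f' x 2
  'c' x 4
  'f' x 4
RLE = "o4c1o4f2c4f4"


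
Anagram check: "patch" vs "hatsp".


Word 1: "patch" → sorted: achpt
Word 2: "hatsp" → sorted: ahpst
Same letters? achpt != ahpst
Anagram = No


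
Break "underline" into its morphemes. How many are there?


Word: "underline"
Morphemes: under- / line
Each morpheme carries meaning
= 2 morphemes


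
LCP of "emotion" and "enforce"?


Word 1: "emotion"
Word 2: "enforce"
Comparing from start:
  Pos 0: 'e' == 'e'
  Pos 1: 'm' != 'n' (stop)
LCP = "e" (length 1)


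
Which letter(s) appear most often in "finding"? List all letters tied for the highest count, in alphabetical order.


Word: "finding"
Letter counts:
  'd': 1
  'f': 1
  'g': 1
  'i': 2
  'n': 2
Maximum count = 2
Most frequent = 'i', 'n' (2 times each)


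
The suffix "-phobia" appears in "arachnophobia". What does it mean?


Suffix: -phobia
Example: arachnophobia (arachno- + -phobia)
Meaning = fear of


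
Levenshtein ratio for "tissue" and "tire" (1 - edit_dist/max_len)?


Word 1: "tissue" (length 6)
Word 2: "tire" (length 4)
One optimal edit sequence:
  1. keep 't'
  2. keep 'i'
  3. delete 's'  (+1)
  4. delete 's'  (+1)
  5. substitute 'u' -> 'r'  (+1)
  6. keep 'e'
Edit distance = 3
Max length = max(6, 4) = 6
Similarity = 1 - 3/6
= 0.5000


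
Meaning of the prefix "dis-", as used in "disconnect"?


Prefix: dis-
Example: disconnect (dis- + connect)
Meaning = not / opposite


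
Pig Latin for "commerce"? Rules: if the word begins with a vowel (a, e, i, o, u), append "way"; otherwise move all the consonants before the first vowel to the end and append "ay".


Word: "commerce"
Starts with consonant(s) → move to end, add 'ay'
Consonant cluster: "c"
Pig Latin = "ommercecay"


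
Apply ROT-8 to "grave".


Word: "grave"
Shift: 8
Each letter → (letter + shift) mod 26:
  'g' (6) + 8 = 14 → 'o'
  'r' (17) + 8 = 25 → 'z'
  'a' (0) + 8 = 8 → 'i'
  'v' (21) + 8 = 3 → 'd'
  'e' (4) + 8 = 12 → 'm'
Result = "ozidm"


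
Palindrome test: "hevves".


Word: "hevves"
Reversed: "sevveh"
Forward == Backward? hevves != sevveh
Palindrome = No


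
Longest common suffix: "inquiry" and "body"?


Word 1: "inquiry"
Word 2: "body"
Comparing from end:
  Pos -1: 'y' == 'y'
  Pos -2: 'r' != 'd' (stop)
LCS = "y" (length 1)


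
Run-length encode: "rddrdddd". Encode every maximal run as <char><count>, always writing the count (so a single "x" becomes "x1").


String: "rddrdddd"
Scanning for consecutive runs:
  'r' x 1
  'd' x 2
  'r' x 1
  'd' x 4
RLE = "r1d2r1d4"


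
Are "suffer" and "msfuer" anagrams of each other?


Word 1: "suffer" → sorted: effrsu
Word 2: "msfuer" → sorted: efmrsu
Same letters? effrsu != efmrsu
Anagram = No


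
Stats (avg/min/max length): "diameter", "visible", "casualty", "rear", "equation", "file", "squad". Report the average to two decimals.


Lengths: "diameter"=8, "visible"=7, "casualty"=8, "rear"=4, "equation"=8, "file"=4, "squad"=5
Sum = 44, Count = 7
Average = 44/7 = 6.29
= avg=6.29, min=4, max=8


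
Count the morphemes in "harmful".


Word: "harmful"
Morphemes: harm + -ful
Each morpheme carries meaning
= 2 morphemes


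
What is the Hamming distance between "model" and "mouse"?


Comparing character by character (same length = 5):
  Pos 0: 'm' vs 'm' =
  Pos 1: 'o' vs 'o' =
  Pos 2: 'd' vs 'u' !=
  Pos 3: 'e' vs 's' !=
  Pos 4: 'l' vs 'e' !=
Hamming distance = 3


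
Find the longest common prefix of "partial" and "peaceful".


Word 1: "partial"
Word 2: "peaceful"
Comparing from start:
  Pos 0: 'p' == 'p'
  Pos 1: 'a' != 'e' (stop)
LCP = "p" (length 1)


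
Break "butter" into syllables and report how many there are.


Word: "butter"
Syllable breakdown: but · ter
Counting: 2 parts
= 2 syllables


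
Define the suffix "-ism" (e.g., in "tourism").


Suffix: -ism
As in: tourism -> tour + -ism
Meaning = belief / practice


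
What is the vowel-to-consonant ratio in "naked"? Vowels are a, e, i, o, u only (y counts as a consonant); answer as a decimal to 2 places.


Word: "naked"
Vowels (a,e,i,o,u): 2
Consonants: 3
Ratio = 2/3
= 0.67


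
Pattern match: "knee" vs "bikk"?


Pattern of "knee": [0, 1, 2, 2]
Pattern of "bikk": [0, 1, 2, 2]
Patterns match
Same pattern = Yes


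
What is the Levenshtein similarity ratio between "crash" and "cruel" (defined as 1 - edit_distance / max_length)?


Word 1: "crash" (length 5)
Word 2: "cruel" (length 5)
One optimal edit sequence:
  1. keep 'c'
  2. keep 'r'
  3. substitute 'a' -> 'u'  (+1)
  4. substitute 's' -> 'e'  (+1)
  5. substitute 'h' -> 'l'  (+1)
Edit distance = 3
Max length = max(5, 5) = 5
Similarity = 1 - 3/5
= 0.4000


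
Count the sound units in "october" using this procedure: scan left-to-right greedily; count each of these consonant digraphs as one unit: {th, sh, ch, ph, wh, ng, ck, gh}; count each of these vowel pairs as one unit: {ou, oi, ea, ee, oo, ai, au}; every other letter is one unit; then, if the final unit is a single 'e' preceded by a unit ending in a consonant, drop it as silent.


Word: "october" (7 letters)
Left-to-right scan:
  [1] 'o' (letter)
  [2] 'c' (letter)
  [3] 't' (letter)
  [4] 'o' (letter)
  [5] 'b' (letter)
  [6] 'e' (letter)
  [7] 'r' (letter)
Units from scan: 7
Sound units = 7 units


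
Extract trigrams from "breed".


Word: "breed" (length 5)
Number of trigrams = 5 - 3 + 1 = 3
  Position 0: "bre"
  Position 1: "ree"
  Position 2: "eed"
Trigrams = "bre", "ree", "eed"


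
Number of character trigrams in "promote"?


Word: "promote" (length 7)
Number of 3-grams = length - 3 + 1 = 7 - 3 + 1
= 5


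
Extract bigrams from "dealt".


Word: "dealt" (length 5)
Number of bigrams = 5 - 2 + 1 = 4
  Position 0: "de"
  Position 1: "ea"
  Position 2: "al"
  Position 3: "lt"
Bigrams = "de", "ea", "al", "lt"


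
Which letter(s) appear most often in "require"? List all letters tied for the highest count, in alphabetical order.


Word: "require"
Letter counts:
  'e': 2
  'i': 1
  'q': 1
  'r': 2
  'u': 1
Maximum count = 2
Most frequent = 'e', 'r' (2 times each)


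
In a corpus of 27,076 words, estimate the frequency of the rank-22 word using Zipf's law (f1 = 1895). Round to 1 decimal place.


Zipf's law: f(r) = f(1) / r
f(1) = 1895
f(22) = 1895 / 22
= 86.1 occurrences


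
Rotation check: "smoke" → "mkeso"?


Word: "smoke", Candidate: "mkeso"
Method: check if candidate is substring of word+word
"smokesmoke" contains "mkeso"? No
Is rotation = No


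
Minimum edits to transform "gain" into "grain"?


Word 1: "gain" (length 4)
Word 2: "grain" (length 5)
One optimal edit sequence (insert/delete/substitute each cost 1):
  1. keep 'g'
  2. insert 'r'  (+1)
  3. keep 'a'
  4. keep 'i'
  5. keep 'n'
Total edit operations: 1
Edit distance = 1


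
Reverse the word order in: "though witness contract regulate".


Original: "though witness contract regulate"
Words (1..n): though | witness | contract | regulate
Reversed (n..1): regulate | contract | witness | though
Result = "regulate contract witness though"


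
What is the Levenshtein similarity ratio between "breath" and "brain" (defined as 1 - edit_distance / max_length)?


Word 1: "breath" (length 6)
Word 2: "brain" (length 5)
One optimal edit sequence:
  1. keep 'b'
  2. keep 'r'
  3. delete 'e'  (+1)
  4. keep 'a'
  5. substitute 't' -> 'i'  (+1)
  6. substitute 'h' -> 'n'  (+1)
Edit distance = 3
Max length = max(6, 5) = 6
Similarity = 1 - 3/6
= 0.5000


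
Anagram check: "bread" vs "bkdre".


Word 1: "bread" → sorted: abder
Word 2: "bkdre" → sorted: bdekr
Same letters? abder != bdekr
Anagram = No


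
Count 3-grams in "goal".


Word: "goal" (length 4)
Number of 3-grams = length - 3 + 1 = 4 - 3 + 1
= 2


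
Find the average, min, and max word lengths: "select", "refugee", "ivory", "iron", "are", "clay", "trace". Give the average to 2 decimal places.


Lengths: "select"=6, "refugee"=7, "ivory"=5, "iron"=4, "are"=3, "clay"=4, "trace"=5
Sum = 34, Count = 7
Average = 34/7 = 4.86
= avg=4.86, min=3, max=7


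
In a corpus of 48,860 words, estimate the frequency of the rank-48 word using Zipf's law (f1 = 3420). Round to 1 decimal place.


Zipf's law: f(r) = f(1) / r
f(1) = 3420
f(48) = 3420 / 48
= 71.3 occurrences


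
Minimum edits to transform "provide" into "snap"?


Word 1: "provide" (length 7)
Word 2: "snap" (length 4)
One optimal edit sequence (insert/delete/substitute each cost 1):
  1. delete 'p'  (+1)
  2. delete 'r'  (+1)
  3. delete 'o'  (+1)
  4. substitute 'v' -> 's'  (+1)
  5. substitute 'i' -> 'n'  (+1)
  6. substitute 'd' -> 'a'  (+1)
  7. substitute 'e' -> 'p'  (+1)
Total edit operations: 7
Edit distance = 7


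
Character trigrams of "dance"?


Word: "dance" (length 5)
Number of trigrams = 5 - 3 + 1 = 3
  Position 0: "dan"
  Position 1: "anc"
  Position 2: "nce"
Trigrams = "dan", "anc", "nce"


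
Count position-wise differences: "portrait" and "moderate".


Comparing character by character (same length = 8):
  Pos 0: 'p' vs 'm' !=
  Pos 1: 'o' vs 'o' =
  Pos 2: 'r' vs 'd' !=
  Pos 3: 't' vs 'e' !=
  Pos 4: 'r' vs 'r' =
  Pos 5: 'a' vs 'a' =
  Pos 6: 'i' vs 't' !=
  Pos 7: 't' vs 'e' !=
Hamming distance = 5


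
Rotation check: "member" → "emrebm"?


Word: "member", Candidate: "emrebm"
Method: check if candidate is substring of word+word
"membermember" contains "emrebm"? No
Is rotation = No


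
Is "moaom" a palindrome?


Word: "moaom"
Reversed: "moaom"
Forward == Backward? moaom == moaom
Palindrome = Yes


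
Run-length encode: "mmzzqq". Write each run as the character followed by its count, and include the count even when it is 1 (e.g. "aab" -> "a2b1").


String: "mmzzqq"
Scanning for consecutive runs:
  'm' x 2
  'z' x 2
  'q' x 2
RLE = "m2z2q2"


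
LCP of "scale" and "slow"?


Word 1: "scale"
Word 2: "slow"
Comparing from start:
  Pos 0: 's' == 's'
  Pos 1: 'c' != 'l' (stop)
LCP = "s" (length 1)


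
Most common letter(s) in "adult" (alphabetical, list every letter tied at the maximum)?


Word: "adult"
Letter counts:
  'a': 1
  'd': 1
  'l': 1
  't': 1
  'u': 1
Maximum count = 1
Most frequent = 'a', 'd', 'l', 't', 'u' (1 time each)


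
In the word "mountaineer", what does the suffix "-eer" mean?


Suffix: -eer
As in: mountaineer -> mountain + -eer
Meaning = one who is concerned with


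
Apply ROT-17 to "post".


Word: "post"
Shift: 17
Each letter → (letter + shift) mod 26:
  'p' (15) + 17 = 6 → 'g'
  'o' (14) + 17 = 5 → 'f'
  's' (18) + 17 = 9 → 'j'
  't' (19) + 17 = 10 → 'k'
Result = "gfjk"


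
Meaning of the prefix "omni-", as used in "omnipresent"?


Prefix: omni-
Example: omnipresent (omni- + present)
Meaning = all


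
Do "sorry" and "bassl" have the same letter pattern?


Pattern of "sorry": [0, 1, 2, 2, 3]
Pattern of "bassl": [0, 1, 2, 2, 3]
Patterns match
Same pattern = Yes


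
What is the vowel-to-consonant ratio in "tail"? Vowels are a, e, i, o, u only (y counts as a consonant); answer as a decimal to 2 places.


Word: "tail"
Vowels (a,e,i,o,u): 2
Consonants: 2
Ratio = 2/2
= 1.00


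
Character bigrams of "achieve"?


Word: "achieve" (length 7)
Number of bigrams = 7 - 2 + 1 = 6
  Position 0: "ac"
  Position 1: "ch"
  Position 2: "hi"
  Position 3: "ie"
  Position 4: "ev"
  Position 5: "ve"
Bigrams = "ac", "ch", "hi", "ie", "ev", "ve"


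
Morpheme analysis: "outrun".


Word: "outrun"
Morphemes: out- + run
Each morpheme carries meaning
= 2 morphemes


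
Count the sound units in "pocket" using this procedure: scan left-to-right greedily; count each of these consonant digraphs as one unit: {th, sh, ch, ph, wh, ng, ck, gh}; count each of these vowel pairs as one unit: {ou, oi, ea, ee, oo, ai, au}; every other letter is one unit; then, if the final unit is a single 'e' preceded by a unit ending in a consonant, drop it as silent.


Word: "pocket" (6 letters)
Left-to-right scan:
  1. 'p' (letter)
  2. 'o' (letter)
  3. 'ck' (digraph)
  4. 'e' (letter)
  5. 't' (letter)
Units from scan: 5
Sound units = 5 units


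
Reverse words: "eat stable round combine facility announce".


Original: "eat stable round combine facility announce"
Words (1..n): eat | stable | round | combine | facility | announce
Reversed (n..1): announce | facility | combine | round | stable | eat
Result = "announce facility combine round stable eat"


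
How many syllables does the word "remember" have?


Word: "remember"
Syllable breakdown: re-mem-ber
Counting: 3 parts
= 3 syllables


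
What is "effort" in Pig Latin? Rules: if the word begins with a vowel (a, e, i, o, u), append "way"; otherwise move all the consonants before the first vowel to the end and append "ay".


Word: "effort"
Starts with vowel → add 'way'
Pig Latin = "effortway"


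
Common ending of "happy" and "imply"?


Word 1: "happy"
Word 2: "imply"
Comparing from end:
  Pos -1: 'y' == 'y'
  Pos -2: 'p' != 'l' (stop)
LCS = "y" (length 1)


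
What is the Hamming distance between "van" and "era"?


Comparing character by character (same length = 3):
  Pos 0: 'v' vs 'e' !=
  Pos 1: 'a' vs 'r' !=
  Pos 2: 'n' vs 'a' !=
Hamming distance = 3


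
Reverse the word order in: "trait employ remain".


Original: "trait employ remain"
Words (1..n): trait | employ | remain
Reversed (n..1): remain | employ | trait
Result = "remain employ trait"


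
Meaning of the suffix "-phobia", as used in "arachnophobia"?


Suffix: -phobia
Example: arachnophobia (arachno- + -phobia)
Meaning = fear of


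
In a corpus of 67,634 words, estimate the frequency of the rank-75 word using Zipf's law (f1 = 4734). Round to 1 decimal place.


Zipf's law: f(r) = f(1) / r
f(1) = 4734
f(75) = 4734 / 75
= 63.1 occurrences


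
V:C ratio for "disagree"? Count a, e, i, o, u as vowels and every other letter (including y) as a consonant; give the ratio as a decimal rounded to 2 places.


Word: "disagree"
Vowels (a,e,i,o,u): 4
Consonants: 4
Ratio = 4/4
= 1.00


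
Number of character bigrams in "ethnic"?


Word: "ethnic" (length 6)
Number of 2-grams = length - 2 + 1 = 6 - 2 + 1
= 5


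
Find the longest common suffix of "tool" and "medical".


Word 1: "tool"
Word 2: "medical"
Comparing from end:
  Pos -1: 'l' == 'l'
  Pos -2: 'o' != 'a' (stop)
LCS = "l" (length 1)


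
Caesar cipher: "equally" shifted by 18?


Word: "equally"
Shift: 18
Each letter → (letter + shift) mod 26:
  'e' (4) + 18 = 22 → 'w'
  'q' (16) + 18 = 8 → 'i'
  'u' (20) + 18 = 12 → 'm'
  'a' (0) + 18 = 18 → 's'
  'l' (11) + 18 = 3 → 'd'
  'l' (11) + 18 = 3 → 'd'
  'y' (24) + 18 = 16 → 'q'
Result = "wimsddq"


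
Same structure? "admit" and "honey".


Pattern of "admit": [0, 1, 2, 3, 4]
Pattern of "honey": [0, 1, 2, 3, 4]
Patterns match
Same pattern = Yes


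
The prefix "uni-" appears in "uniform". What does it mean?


Prefix: uni-
As in: uniform -> uni- + form
Meaning = one


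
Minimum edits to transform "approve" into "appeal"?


Word 1: "approve" (length 7)
Word 2: "appeal" (length 6)
One optimal edit sequence (insert/delete/substitute each cost 1):
  1. keep 'a'
  2. keep 'p'
  3. keep 'p'
  4. delete 'r'  (+1)
  5. substitute 'o' -> 'e'  (+1)
  6. substitute 'v' -> 'a'  (+1)
  7. substitute 'e' -> 'l'  (+1)
Total edit operations: 4
Edit distance = 4


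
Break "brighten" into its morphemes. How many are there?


Word: "brighten"
Morphemes: bright | -en
Each morpheme carries meaning
= 2 morphemes


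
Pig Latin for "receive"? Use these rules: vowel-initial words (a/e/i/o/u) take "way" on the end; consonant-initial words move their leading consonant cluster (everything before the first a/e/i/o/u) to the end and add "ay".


Word: "receive"
Starts with consonant(s) → move to end, add 'ay'
Consonant cluster: "r"
Pig Latin = "eceiveray"


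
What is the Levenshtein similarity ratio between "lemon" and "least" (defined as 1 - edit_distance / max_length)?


Word 1: "lemon" (length 5)
Word 2: "least" (length 5)
One optimal edit sequence:
  1. keep 'l'
  2. keep 'e'
  3. substitute 'm' -> 'a'  (+1)
  4. substitute 'o' -> 's'  (+1)
  5. substitute 'n' -> 't'  (+1)
Edit distance = 3
Max length = max(5, 5) = 5
Similarity = 1 - 3/5
= 0.4000


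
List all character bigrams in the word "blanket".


Word: "blanket" (length 7)
Number of bigrams = 7 - 2 + 1 = 6
  Position 0: "bl"
  Position 1: "la"
  Position 2: "an"
  Position 3: "nk"
  Position 4: "ke"
  Position 5: "et"
Bigrams = "bl", "la", "an", "nk", "ke", "et"


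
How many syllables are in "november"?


Word: "november"
Syllable breakdown: no · vem · ber
Counting: 3 parts
= 3 syllables


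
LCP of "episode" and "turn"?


Word 1: "episode"
Word 2: "turn"
Comparing from start:
  Pos 0: 'e' != 't' (stop)
LCP = "" (length 0)


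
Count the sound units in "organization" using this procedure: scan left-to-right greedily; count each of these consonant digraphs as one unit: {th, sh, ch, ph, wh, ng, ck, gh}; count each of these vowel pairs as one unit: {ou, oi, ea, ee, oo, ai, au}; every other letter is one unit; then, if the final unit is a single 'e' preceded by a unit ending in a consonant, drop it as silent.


Word: "organization" (12 letters)
Left-to-right scan:
  (1) 'o' (letter)
  (2) 'r' (letter)
  (3) 'g' (letter)
  (4) 'a' (letter)
  (5) 'n' (letter)
  (6) 'i' (letter)
  (7) 'z' (letter)
  (8) 'a' (letter)
  (9) 't' (letter)
  (10) 'i' (letter)
  (11) 'o' (letter)
  (12) 'n' (letter)
Units from scan: 12
Sound units = 12 units


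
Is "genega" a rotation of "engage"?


Word: "engage", Candidate: "genega"
Method: check if candidate is substring of word+word
"engageengage" contains "genega"? No
Is rotation = No


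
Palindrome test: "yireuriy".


Word: "yireuriy"
Reversed: "yirueriy"
Forward == Backward? yireuriy != yirueriy
Palindrome = No


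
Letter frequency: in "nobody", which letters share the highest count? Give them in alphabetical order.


Word: "nobody"
Letter counts:
  'b': 1
  'd': 1
  'n': 1
  'o': 2
  'y': 1
Maximum count = 2
Most frequent = 'o' (2 times each)


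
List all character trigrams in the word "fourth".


Word: "fourth" (length 6)
Number of trigrams = 6 - 3 + 1 = 4
  Position 0: "fou"
  Position 1: "our"
  Position 2: "urt"
  Position 3: "rth"
Trigrams = "fou", "our", "urt", "rth"


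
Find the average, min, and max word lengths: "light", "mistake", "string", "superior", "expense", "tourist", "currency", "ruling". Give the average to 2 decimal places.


Lengths: "light"=5, "mistake"=7, "string"=6, "superior"=8, "expense"=7, "tourist"=7, "currency"=8, "ruling"=6
Sum = 54, Count = 8
Average = 54/8 = 6.75
= avg=6.75, min=5, max=8


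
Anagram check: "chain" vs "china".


Word 1: "chain" → sorted: achin
Word 2: "china" → sorted: achin
Same letters? achin == achin
Anagram = Yes


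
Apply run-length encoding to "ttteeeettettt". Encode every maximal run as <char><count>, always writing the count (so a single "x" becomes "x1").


String: "ttteeeettettt"
Scanning for consecutive runs:
  't' x 3
  'e' x 4
  't' x 2
  'e' x 1
  't' x 3
RLE = "t3e4t2e1t3"


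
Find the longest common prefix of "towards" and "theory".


Word 1: "towards"
Word 2: "theory"
Comparing from start:
  Pos 0: 't' == 't'
  Pos 1: 'o' != 'h' (stop)
LCP = "t" (length 1)


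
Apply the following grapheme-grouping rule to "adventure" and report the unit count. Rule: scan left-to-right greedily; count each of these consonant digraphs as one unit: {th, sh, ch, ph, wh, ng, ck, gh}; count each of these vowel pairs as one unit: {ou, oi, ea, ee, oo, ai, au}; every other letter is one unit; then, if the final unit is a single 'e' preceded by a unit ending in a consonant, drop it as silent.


Word: "adventure" (9 letters)
Left-to-right scan:
  (1) 'a' (letter)
  (2) 'd' (letter)
  (3) 'v' (letter)
  (4) 'e' (letter)
  (5) 'n' (letter)
  (6) 't' (letter)
  (7) 'u' (letter)
  (8) 'r' (letter)
  (9) 'e' (letter)
Units from scan: 9
Final unit is 'e' after a consonant -> drop as silent (-1)
Sound units = 8 units


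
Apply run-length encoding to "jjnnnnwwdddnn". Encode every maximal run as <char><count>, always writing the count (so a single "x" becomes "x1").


String: "jjnnnnwwdddnn"
Scanning for consecutive runs:
  'j' x 2
  'n' x 4
  'w' x 2
  'd' x 3
  'n' x 2
RLE = "j2n4w2d3n2"


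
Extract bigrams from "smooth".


Word: "smooth" (length 6)
Number of bigrams = 6 - 2 + 1 = 5
  Position 0: "sm"
  Position 1: "mo"
  Position 2: "oo"
  Position 3: "ot"
  Position 4: "th"
Bigrams = "sm", "mo", "oo", "ot", "th"


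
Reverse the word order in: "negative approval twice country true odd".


Original: "negative approval twice country true odd"
Words (1..n): negative | approval | twice | country | true | odd
Reversed (n..1): odd | true | country | twice | approval | negative
Result = "odd true country twice approval negative"


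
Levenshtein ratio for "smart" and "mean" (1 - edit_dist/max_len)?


Word 1: "smart" (length 5)
Word 2: "mean" (length 4)
One optimal edit sequence:
  1. delete 's'  (+1)
  2. keep 'm'
  3. substitute 'a' -> 'e'  (+1)
  4. substitute 'r' -> 'a'  (+1)
  5. substitute 't' -> 'n'  (+1)
Edit distance = 4
Max length = max(5, 4) = 5
Similarity = 1 - 4/5
= 0.2000


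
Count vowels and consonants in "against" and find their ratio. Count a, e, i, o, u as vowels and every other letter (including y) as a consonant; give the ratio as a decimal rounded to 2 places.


Word: "against"
Vowels (a,e,i,o,u): 3
Consonants: 4
Ratio = 3/4
= 0.75


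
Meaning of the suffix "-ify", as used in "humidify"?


Suffix: -ify
Example: humidify (humid + -ify)
Meaning = to make


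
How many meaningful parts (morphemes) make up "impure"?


Word: "impure"
Morphemes: im- / pure
Each morpheme carries meaning
= 2 morphemes


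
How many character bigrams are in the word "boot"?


Word: "boot" (length 4)
Number of 2-grams = length - 2 + 1 = 4 - 2 + 1
= 3


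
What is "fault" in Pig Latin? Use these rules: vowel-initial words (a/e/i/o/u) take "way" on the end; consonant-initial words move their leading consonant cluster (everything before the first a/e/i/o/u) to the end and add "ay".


Word: "fault"
Starts with consonant(s) → move to end, add 'ay'
Consonant cluster: "f"
Pig Latin = "aultfay"


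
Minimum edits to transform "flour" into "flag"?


Word 1: "flour" (length 5)
Word 2: "flag" (length 4)
One optimal edit sequence (insert/delete/substitute each cost 1):
  1. keep 'f'
  2. keep 'l'
  3. delete 'o'  (+1)
  4. substitute 'u' -> 'a'  (+1)
  5. substitute 'r' -> 'g'  (+1)
Total edit operations: 3
Edit distance = 3


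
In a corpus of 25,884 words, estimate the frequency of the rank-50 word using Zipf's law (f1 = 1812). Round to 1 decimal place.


Zipf's law: f(r) = f(1) / r
f(1) = 1812
f(50) = 1812 / 50
= 36.2 occurrences


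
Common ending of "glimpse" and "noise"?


Word 1: "glimpse"
Word 2: "noise"
Comparing from end:
  Pos -1: 'e' == 'e'
  Pos -2: 's' == 's'
  Pos -3: 'p' != 'i' (stop)
LCS = "se" (length 2)


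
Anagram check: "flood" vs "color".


Word 1: "flood" → sorted: dfloo
Word 2: "color" → sorted: cloor
Same letters? dfloo != cloor
Anagram = No


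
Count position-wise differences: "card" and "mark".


Comparing character by character (same length = 4):
  Pos 0: 'c' vs 'm' !=
  Pos 1: 'a' vs 'a' =
  Pos 2: 'r' vs 'r' =
  Pos 3: 'd' vs 'k' !=
Hamming distance = 2


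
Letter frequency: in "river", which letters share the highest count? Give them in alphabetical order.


Word: "river"
Letter counts:
  'e': 1
  'i': 1
  'r': 2
  'v': 1
Maximum count = 2
Most frequent = 'r' (2 times each)


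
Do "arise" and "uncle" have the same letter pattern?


Pattern of "arise": [0, 1, 2, 3, 4]
Pattern of "uncle": [0, 1, 2, 3, 4]
Patterns match
Same pattern = Yes


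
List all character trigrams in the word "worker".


Word: "worker" (length 6)
Number of trigrams = 6 - 3 + 1 = 4
  Position 0: "wor"
  Position 1: "ork"
  Position 2: "rke"
  Position 3: "ker"
Trigrams = "wor", "ork", "rke", "ker"


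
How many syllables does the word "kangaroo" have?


Word: "kangaroo"
Syllable breakdown: kan-ga-roo
Counting: 3 parts
= 3 syllables


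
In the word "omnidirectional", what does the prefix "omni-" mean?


Prefix: omni-
Example: omnidirectional (omni- + directional)
Meaning = all


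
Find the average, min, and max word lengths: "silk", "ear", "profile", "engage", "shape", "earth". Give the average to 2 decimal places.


Lengths: "silk"=4, "ear"=3, "profile"=7, "engage"=6, "shape"=5, "earth"=5
Sum = 30, Count = 6
Average = 30/6 = 5.00
= avg=5.00, min=3, max=7


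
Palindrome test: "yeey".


Word: "yeey"
Reversed: "yeey"
Forward == Backward? yeey == yeey
Palindrome = Yes


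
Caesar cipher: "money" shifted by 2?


Word: "money"
Shift: 2
Each letter → (letter + shift) mod 26:
  'm' (12) + 2 = 14 → 'o'
  'o' (14) + 2 = 16 → 'q'
  'n' (13) + 2 = 15 → 'p'
  'e' (4) + 2 = 6 → 'g'
  'y' (24) + 2 = 0 → 'a'
Result = "oqpga"


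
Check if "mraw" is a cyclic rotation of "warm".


Word: "warm", Candidate: "mraw"
Method: check if candidate is substring of word+word
"warmwarm" contains "mraw"? No
Is rotation = No


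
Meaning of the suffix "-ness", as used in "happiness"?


Suffix: -ness
Example: happiness = happy + -ness, with a spelling change
Meaning = state of being


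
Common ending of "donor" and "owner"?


Word 1: "donor"
Word 2: "owner"
Comparing from end:
  Pos -1: 'r' == 'r'
  Pos -2: 'o' != 'e' (stop)
LCS = "r" (length 1)


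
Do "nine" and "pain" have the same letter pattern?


Pattern of "nine": [0, 1, 0, 2]
Pattern of "pain": [0, 1, 2, 3]
Patterns do not match
Same pattern = No


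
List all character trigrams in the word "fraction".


Word: "fraction" (length 8)
Number of trigrams = 8 - 3 + 1 = 6
  Position 0: "fra"
  Position 1: "rac"
  Position 2: "act"
  Position 3: "cti"
  Position 4: "tio"
  Position 5: "ion"
Trigrams = "fra", "rac", "act", "cti", "tio", "ion"


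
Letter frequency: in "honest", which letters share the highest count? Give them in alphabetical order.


Word: "honest"
Letter counts:
  'e': 1
  'h': 1
  'n': 1
  'o': 1
  's': 1
  't': 1
Maximum count = 1
Most frequent = 'e', 'h', 'n', 'o', 's', 't' (1 time each)


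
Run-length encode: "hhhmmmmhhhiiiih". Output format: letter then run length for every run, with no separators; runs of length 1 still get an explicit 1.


String: "hhhmmmmhhhiiiih"
Scanning for consecutive runs:
  'h' x 3
  'm' x 4
  'h' x 3
  'i' x 4
  'h' x 1
RLE = "h3m4h3i4h1"


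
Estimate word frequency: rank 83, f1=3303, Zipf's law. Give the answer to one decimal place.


Zipf's law: f(r) = f(1) / r
f(1) = 3303
f(83) = 3303 / 83
= 39.8 occurrences


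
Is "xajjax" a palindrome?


Word: "xajjax"
Reversed: "xajjax"
Forward == Backward? xajjax == xajjax
Palindrome = Yes


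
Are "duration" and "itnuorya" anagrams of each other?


Word 1: "duration" → sorted: adinortu
Word 2: "itnuorya" → sorted: ainortuy
Same letters? adinortu != ainortuy
Anagram = No


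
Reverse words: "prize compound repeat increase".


Original: "prize compound repeat increase"
Words (1..n): prize | compound | repeat | increase
Reversed (n..1): increase | repeat | compound | prize
Result = "increase repeat compound prize"


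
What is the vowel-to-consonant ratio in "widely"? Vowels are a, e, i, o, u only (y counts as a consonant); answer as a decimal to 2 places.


Word: "widely"
Vowels (a,e,i,o,u): 2
Consonants: 4
Ratio = 2/4
= 0.50


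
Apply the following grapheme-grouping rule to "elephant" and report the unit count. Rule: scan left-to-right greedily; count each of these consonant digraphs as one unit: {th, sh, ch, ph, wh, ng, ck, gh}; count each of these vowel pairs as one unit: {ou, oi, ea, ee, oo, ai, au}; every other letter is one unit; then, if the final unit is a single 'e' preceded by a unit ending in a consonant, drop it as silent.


Word: "elephant" (8 letters)
Left-to-right scan:
  (1) 'e' (letter)
  (2) 'l' (letter)
  (3) 'e' (letter)
  (4) 'ph' (digraph)
  (5) 'a' (letter)
  (6) 'n' (letter)
  (7) 't' (letter)
Units from scan: 7
Sound units = 7 units


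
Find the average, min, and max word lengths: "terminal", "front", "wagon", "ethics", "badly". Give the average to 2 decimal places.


Lengths: "terminal"=8, "front"=5, "wagon"=5, "ethics"=6, "badly"=5
Sum = 29, Count = 5
Average = 29/5 = 5.80
= avg=5.80, min=5, max=8


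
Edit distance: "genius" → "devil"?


Word 1: "genius" (length 6)
Word 2: "devil" (length 5)
One optimal edit sequence (insert/delete/substitute each cost 1):
  1. substitute 'g' -> 'd'  (+1)
  2. keep 'e'
  3. substitute 'n' -> 'v'  (+1)
  4. keep 'i'
  5. delete 'u'  (+1)
  6. substitute 's' -> 'l'  (+1)
Total edit operations: 4
Edit distance = 4


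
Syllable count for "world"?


Word: "world"
Syllable breakdown: world
Counting: 1 part
= 1 syllable


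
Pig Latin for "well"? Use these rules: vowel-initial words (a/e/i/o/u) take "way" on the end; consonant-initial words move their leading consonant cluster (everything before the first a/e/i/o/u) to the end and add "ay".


Word: "well"
Starts with consonant(s) → move to end, add 'ay'
Consonant cluster: "w"
Pig Latin = "ellway"


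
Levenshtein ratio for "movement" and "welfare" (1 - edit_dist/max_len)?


Word 1: "movement" (length 8)
Word 2: "welfare" (length 7)
One optimal edit sequence:
  1. delete 'm'  (+1)
  2. substitute 'o' -> 'w'  (+1)
  3. substitute 'v' -> 'e'  (+1)
  4. substitute 'e' -> 'l'  (+1)
  5. substitute 'm' -> 'f'  (+1)
  6. substitute 'e' -> 'a'  (+1)
  7. substitute 'n' -> 'r'  (+1)
  8. substitute 't' -> 'e'  (+1)
Edit distance = 8
Max length = max(8, 7) = 8
Similarity = 1 - 8/8
= 0.0000


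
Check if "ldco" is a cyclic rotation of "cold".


Word: "cold", Candidate: "ldco"
Method: check if candidate is substring of word+word
"coldcold" contains "ldco"? Yes
Is rotation = Yes


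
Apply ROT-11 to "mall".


Word: "mall"
Shift: 11
Each letter → (letter + shift) mod 26:
  'm' (12) + 11 = 23 → 'x'
  'a' (0) + 11 = 11 → 'l'
  'l' (11) + 11 = 22 → 'w'
  'l' (11) + 11 = 22 → 'w'
Result = "xlww"


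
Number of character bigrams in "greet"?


Word: "greet" (length 5)
Number of 2-grams = length - 2 + 1 = 5 - 2 + 1
= 4


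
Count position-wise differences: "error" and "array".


Comparing character by character (same length = 5):
  Pos 0: 'e' vs 'a' !=
  Pos 1: 'r' vs 'r' =
  Pos 2: 'r' vs 'r' =
  Pos 3: 'o' vs 'a' !=
  Pos 4: 'r' vs 'y' !=
Hamming distance = 3


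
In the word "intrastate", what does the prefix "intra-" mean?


Prefix: intra-
As in: intrastate -> intra- + state
Meaning = within


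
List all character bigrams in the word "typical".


Word: "typical" (length 7)
Number of bigrams = 7 - 2 + 1 = 6
  Position 0: "ty"
  Position 1: "yp"
  Position 2: "pi"
  Position 3: "ic"
  Position 4: "ca"
  Position 5: "al"
Bigrams = "ty", "yp", "pi", "ic", "ca", "al"


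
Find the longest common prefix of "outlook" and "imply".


Word 1: "outlook"
Word 2: "imply"
Comparing from start:
  Pos 0: 'o' != 'i' (stop)
LCP = "" (length 0)


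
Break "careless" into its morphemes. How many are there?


Word: "careless"
Morphemes: care / -less
Each morpheme carries meaning
= 2 morphemes


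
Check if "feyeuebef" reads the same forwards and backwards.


Word: "feyeuebef"
Reversed: "febeueyef"
Forward == Backward? feyeuebef != febeueyef
Palindrome = No


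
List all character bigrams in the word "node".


Word: "node" (length 4)
Number of bigrams = 4 - 2 + 1 = 3
  Position 0: "no"
  Position 1: "od"
  Position 2: "de"
Bigrams = "no", "od", "de"


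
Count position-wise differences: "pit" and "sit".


Comparing character by character (same length = 3):
  Pos 0: 'p' vs 's' !=
  Pos 1: 'i' vs 'i' =
  Pos 2: 't' vs 't' =
Hamming distance = 1


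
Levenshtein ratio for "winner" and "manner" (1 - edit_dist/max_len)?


Word 1: "winner" (length 6)
Word 2: "manner" (length 6)
One optimal edit sequence:
  1. substitute 'w' -> 'm'  (+1)
  2. substitute 'i' -> 'a'  (+1)
  3. keep 'n'
  4. keep 'n'
  5. keep 'e'
  6. keep 'r'
Edit distance = 2
Max length = max(6, 6) = 6
Similarity = 1 - 2/6
= 0.6667


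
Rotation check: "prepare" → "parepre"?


Word: "prepare", Candidate: "parepre"
Method: check if candidate is substring of word+word
"prepareprepare" contains "parepre"? Yes
Is rotation = Yes


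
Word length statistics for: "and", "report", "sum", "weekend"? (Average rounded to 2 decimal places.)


Lengths: "and"=3, "report"=6, "sum"=3, "weekend"=7
Sum = 19, Count = 4
Average = 19/4 = 4.75
= avg=4.75, min=3, max=7


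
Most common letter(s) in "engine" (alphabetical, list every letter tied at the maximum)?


Word: "engine"
Letter counts:
  'e': 2
  'g': 1
  'i': 1
  'n': 2
Maximum count = 2
Most frequent = 'e', 'n' (2 times each)


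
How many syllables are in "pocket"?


Word: "pocket"
Syllable breakdown: pock · et
Counting: 2 parts
= 2 syllables


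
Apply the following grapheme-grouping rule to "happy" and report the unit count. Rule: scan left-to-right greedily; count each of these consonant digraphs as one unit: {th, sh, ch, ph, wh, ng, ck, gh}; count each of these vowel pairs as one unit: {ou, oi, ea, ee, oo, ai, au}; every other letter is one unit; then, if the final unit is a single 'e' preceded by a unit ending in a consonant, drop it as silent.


Word: "happy" (5 letters)
Left-to-right scan:
  (1) 'h' (letter)
  (2) 'a' (letter)
  (3) 'p' (letter)
  (4) 'p' (letter)
  (5) 'y' (letter)
Units from scan: 5
Sound units = 5 units


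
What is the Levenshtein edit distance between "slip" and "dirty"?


Word 1: "slip" (length 4)
Word 2: "dirty" (length 5)
One optimal edit sequence (insert/delete/substitute each cost 1):
  1. insert 'd'  (+1)
  2. substitute 's' -> 'i'  (+1)
  3. substitute 'l' -> 'r'  (+1)
  4. substitute 'i' -> 't'  (+1)
  5. substitute 'p' -> 'y'  (+1)
Total edit operations: 5
Edit distance = 5


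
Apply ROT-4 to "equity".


Word: "equity"
Shift: 4
Each letter → (letter + shift) mod 26:
  'e' (4) + 4 = 8 → 'i'
  'q' (16) + 4 = 20 → 'u'
  'u' (20) + 4 = 24 → 'y'
  'i' (8) + 4 = 12 → 'm'
  't' (19) + 4 = 23 → 'x'
  'y' (24) + 4 = 2 → 'c'
Result = "iuymxc"


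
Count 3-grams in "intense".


Word: "intense" (length 7)
Number of 3-grams = length - 3 + 1 = 7 - 3 + 1
= 5


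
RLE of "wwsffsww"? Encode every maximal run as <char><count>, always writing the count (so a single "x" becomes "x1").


String: "wwsffsww"
Scanning for consecutive runs:
  'w' x 2
  's' x 1
  'f' x 2
  's' x 1
  'w' x 2
RLE = "w2s1f2s1w2"
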